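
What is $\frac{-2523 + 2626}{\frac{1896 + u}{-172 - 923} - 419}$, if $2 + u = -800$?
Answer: $- \frac{112785}{459899} \approx -0.24524$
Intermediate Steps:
$u = -802$ ($u = -2 - 800 = -802$)
$\frac{-2523 + 2626}{\frac{1896 + u}{-172 - 923} - 419} = \frac{-2523 + 2626}{\frac{1896 - 802}{-172 - 923} - 419} = \frac{103}{\frac{1094}{-1095} - 419} = \frac{103}{1094 \left(- \frac{1}{1095}\right) - 419} = \frac{103}{- \frac{1094}{1095} - 419} = \frac{103}{- \frac{459899}{1095}} = 103 \left(- \frac{1095}{459899}\right) = - \frac{112785}{459899}$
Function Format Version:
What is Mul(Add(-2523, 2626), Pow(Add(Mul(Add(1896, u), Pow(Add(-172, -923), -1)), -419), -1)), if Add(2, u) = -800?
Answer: Rational(-112785, 459899) ≈ -0.24524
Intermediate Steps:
u = -802 (u = Add(-2, -800) = -802)
Mul(Add(-2523, 2626), Pow(Add(Mul(Add(1896, u), Pow(Add(-172, -923), -1)), -419), -1)) = Mul(Add(-2523, 2626), Pow(Add(Mul(Add(1896, -802), Pow(Add(-172, -923), -1)), -419), -1)) = Mul(103, Pow(Add(Mul(1094, Pow(-1095, -1)), -419), -1)) = Mul(103, Pow(Add(Mul(1094, Rational(-1, 1095)), -419), -1)) = Mul(103, Pow(Add(Rational(-1094, 1095), -419), -1)) = Mul(103, Pow(Rational(-459899, 1095), -1)) = Mul(103, Rational(-1095, 459899)) = Rational(-112785, 459899)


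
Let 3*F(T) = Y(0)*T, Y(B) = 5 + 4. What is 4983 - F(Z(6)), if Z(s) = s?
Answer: 4965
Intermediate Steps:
Y(B) = 9
F(T) = 3*T (F(T) = (9*T)/3 = 3*T)
4983 - F(Z(6)) = 4983 - 3*6 = 4983 - 1*18 = 4983 - 18 = 4965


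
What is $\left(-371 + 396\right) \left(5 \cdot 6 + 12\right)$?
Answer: $1050$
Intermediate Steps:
$\left(-371 + 396\right) \left(5 \cdot 6 + 12\right) = 25 \left(30 + 12\right) = 25 \cdot 42 = 1050$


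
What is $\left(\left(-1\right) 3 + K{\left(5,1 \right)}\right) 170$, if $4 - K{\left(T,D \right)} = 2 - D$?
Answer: $0$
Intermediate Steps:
$K{\left(T,D \right)} = 2 + D$ ($K{\left(T,D \right)} = 4 - \left(2 - D\right) = 4 + \left(-2 + D\right) = 2 + D$)
$\left(\left(-1\right) 3 + K{\left(5,1 \right)}\right) 170 = \left(\left(-1\right) 3 + \left(2 + 1\right)\right) 170 = \left(-3 + 3\right) 170 = 0 \cdot 170 = 0$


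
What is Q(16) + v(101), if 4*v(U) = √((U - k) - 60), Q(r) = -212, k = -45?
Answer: -212 + √86/4 ≈ -209.68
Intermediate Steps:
v(U) = √(-15 + U)/4 (v(U) = √((U - 1*(-45)) - 60)/4 = √((U + 45) - 60)/4 = √((45 + U) - 60)/4 = √(-15 + U)/4)
Q(16) + v(101) = -212 + √(-15 + 101)/4 = -212 + √86/4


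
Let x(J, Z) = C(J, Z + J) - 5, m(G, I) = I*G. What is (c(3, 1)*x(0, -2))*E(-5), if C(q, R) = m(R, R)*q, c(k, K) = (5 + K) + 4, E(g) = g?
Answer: 250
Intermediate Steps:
m(G, I) = G*I
c(k, K) = 9 + K
C(q, R) = q*R**2 (C(q, R) = (R*R)*q = R**2*q = q*R**2)
x(J, Z) = -5 + J*(J + Z)**2 (x(J, Z) = J*(Z + J)**2 - 5 = J*(J + Z)**2 - 5 = -5 + J*(J + Z)**2)
(c(3, 1)*x(0, -2))*E(-5) = ((9 + 1)*(-5 + 0*(0 - 2)**2))*(-5) = (10*(-5 + 0*(-2)**2))*(-5) = (10*(-5 + 0*4))*(-5) = (10*(-5 + 0))*(-5) = (10*(-5))*(-5) = -50*(-5) = 250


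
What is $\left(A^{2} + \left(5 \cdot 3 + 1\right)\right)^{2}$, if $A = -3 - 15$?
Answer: $115600$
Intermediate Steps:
$A = -18$ ($A = -3 - 15 = -18$)
$\left(A^{2} + \left(5 \cdot 3 + 1\right)\right)^{2} = \left(\left(-18\right)^{2} + \left(5 \cdot 3 + 1\right)\right)^{2} = \left(324 + \left(15 + 1\right)\right)^{2} = \left(324 + 16\right)^{2} = 340^{2} = 115600$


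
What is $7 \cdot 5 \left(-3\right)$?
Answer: $-105$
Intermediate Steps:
$7 \cdot 5 \left(-3\right) = 35 \left(-3\right) = -105$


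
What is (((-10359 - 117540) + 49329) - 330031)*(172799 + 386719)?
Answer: -228619614318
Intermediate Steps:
(((-10359 - 117540) + 49329) - 330031)*(172799 + 386719) = ((-127899 + 49329) - 330031)*559518 = (-78570 - 330031)*559518 = -408601*559518 = -228619614318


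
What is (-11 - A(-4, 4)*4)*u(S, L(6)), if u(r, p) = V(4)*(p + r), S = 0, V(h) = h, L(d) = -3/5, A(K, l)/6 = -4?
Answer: -204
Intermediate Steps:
A(K, l) = -24 (A(K, l) = 6*(-4) = -24)
L(d) = -3/5 (L(d) = -3*1/5 = -3/5)
u(r, p) = 4*p + 4*r (u(r, p) = 4*(p + r) = 4*p + 4*r)
(-11 - A(-4, 4)*4)*u(S, L(6)) = (-11 - 1*(-24)*4)*(4*(-3/5) + 4*0) = (-11 + 24*4)*(-12/5 + 0) = (-11 + 96)*(-12/5) = 85*(-12/5) = -204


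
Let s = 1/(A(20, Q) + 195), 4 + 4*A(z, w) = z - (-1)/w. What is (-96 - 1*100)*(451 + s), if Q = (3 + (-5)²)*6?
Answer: -11821240396/133729 ≈ -88397.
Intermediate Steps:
Q = 168 (Q = (3 + 25)*6 = 28*6 = 168)
A(z, w) = -1 + z/4 + 1/(4*w) (A(z, w) = -1 + (z - (-1)/w)/4 = -1 + (z + 1/w)/4 = -1 + (z/4 + 1/(4*w)) = -1 + z/4 + 1/(4*w))
s = 672/133729 (s = 1/((¼)*(1 + 168*(-4 + 20))/168 + 195) = 1/((¼)*(1/168)*(1 + 168*16) + 195) = 1/((¼)*(1/168)*(1 + 2688) + 195) = 1/((¼)*(1/168)*2689 + 195) = 1/(2689/672 + 195) = 1/(133729/672) = 672/133729 ≈ 0.0050251)
(-96 - 1*100)*(451 + s) = (-96 - 1*100)*(451 + 672/133729) = (-96 - 100)*(60312451/133729) = -196*60312451/133729 = -11821240396/133729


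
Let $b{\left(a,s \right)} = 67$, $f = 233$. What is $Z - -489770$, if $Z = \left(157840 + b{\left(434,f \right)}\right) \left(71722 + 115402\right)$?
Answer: $29548679238$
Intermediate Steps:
$Z = 29548189468$ ($Z = \left(157840 + 67\right) \left(71722 + 115402\right) = 157907 \cdot 187124 = 29548189468$)
$Z - -489770 = 29548189468 - -489770 = 29548189468 + 489770 = 29548679238$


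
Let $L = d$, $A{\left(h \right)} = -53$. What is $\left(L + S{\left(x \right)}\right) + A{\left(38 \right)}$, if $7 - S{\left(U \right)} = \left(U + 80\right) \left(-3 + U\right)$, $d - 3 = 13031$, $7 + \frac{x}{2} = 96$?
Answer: $-32162$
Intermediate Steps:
$x = 178$ ($x = -14 + 2 \cdot 96 = -14 + 192 = 178$)
$d = 13034$ ($d = 3 + 13031 = 13034$)
$S{\left(U \right)} = 7 - \left(-3 + U\right) \left(80 + U\right)$ ($S{\left(U \right)} = 7 - \left(U + 80\right) \left(-3 + U\right) = 7 - \left(80 + U\right) \left(-3 + U\right) = 7 - \left(-3 + U\right) \left(80 + U\right)$)
$L = 13034$
$\left(L + S{\left(x \right)}\right) + A{\left(38 \right)} = \left(13034 - 45143\right) - 53 = -32109 - 53 = -32162$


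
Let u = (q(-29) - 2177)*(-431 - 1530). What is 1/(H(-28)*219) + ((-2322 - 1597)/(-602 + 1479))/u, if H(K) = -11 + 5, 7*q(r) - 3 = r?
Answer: -26288748167/34496049383370 ≈ -0.00076208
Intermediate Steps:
q(r) = 3/7 + r/7
H(K) = -6
u = 29934665/7 (u = ((3/7 + (1/7)*(-29)) - 2177)*(-431 - 1530) = ((3/7 - 29/7) - 2177)*(-1961) = (-26/7 - 2177)*(-1961) = -15265/7*(-1961) = 29934665/7 ≈ 4.2764e+6)
1/(H(-28)*219) + ((-2322 - 1597)/(-602 + 1479))/u = 1/(-6*219) + ((-2322 - 1597)/(-602 + 1479))/(29934665/7) = -1/6*1/219 - 3919/877*(7/29934665) = -1/1314 - 3919*1/877*(7/29934665) = -1/1314 - 3919/877*7/29934665 = -1/1314 - 27433/26252701205 = -26288748167/34496049383370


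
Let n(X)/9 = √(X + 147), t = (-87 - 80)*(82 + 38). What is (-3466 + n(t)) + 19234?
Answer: 15768 + 9*I*√19893 ≈ 15768.0 + 1269.4*I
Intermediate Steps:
t = -20040 (t = -167*120 = -20040)
n(X) = 9*√(147 + X) (n(X) = 9*√(X + 147) = 9*√(147 + X))
(-3466 + n(t)) + 19234 = (-3466 + 9*√(147 - 20040)) + 19234 = (-3466 + 9*√(-19893)) + 19234 = (-3466 + 9*(I*√19893)) + 19234 = (-3466 + 9*I*√19893) + 19234 = 15768 + 9*I*√19893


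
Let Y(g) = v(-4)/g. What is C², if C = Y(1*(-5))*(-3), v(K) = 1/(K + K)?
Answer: 9/1600 ≈ 0.0056250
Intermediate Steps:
v(K) = 1/(2*K)
Y(g) = -1/(8*g) (Y(g) = ((½)/(-4))/g = ((½)*(-¼))/g = -1/(8*g))
C = -3/40 (C = -1/(8*(1*(-5)))*(-3) = -⅛/(-5)*(-3) = -⅛*(-⅕)*(-3) = (1/40)*(-3) = -3/40 ≈ -0.075000)
C² = (-3/40)² = 9/1600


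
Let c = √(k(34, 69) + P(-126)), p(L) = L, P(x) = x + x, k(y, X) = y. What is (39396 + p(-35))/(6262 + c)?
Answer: 123239291/19606431 - 39361*I*√218/39212862 ≈ 6.2857 - 0.014821*I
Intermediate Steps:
P(x) = 2*x
c = I*√218 (c = √(34 + 2*(-126)) = √(34 - 252) = √(-218) = I*√218 ≈ 14.765*I)
(39396 + p(-35))/(6262 + c) = (39396 - 35)/(6262 + I*√218) = 39361/(6262 + I*√218)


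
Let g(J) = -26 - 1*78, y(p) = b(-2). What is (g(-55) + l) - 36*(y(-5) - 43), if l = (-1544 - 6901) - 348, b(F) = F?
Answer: -7277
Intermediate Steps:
y(p) = -2
l = -8793 (l = -8445 - 348 = -8793)
g(J) = -104 (g(J) = -26 - 78 = -104)
(g(-55) + l) - 36*(y(-5) - 43) = (-104 - 8793) - 36*(-2 - 43) = -8897 - 36*(-45) = -8897 - 1*(-1620) = -8897 + 1620 = -7277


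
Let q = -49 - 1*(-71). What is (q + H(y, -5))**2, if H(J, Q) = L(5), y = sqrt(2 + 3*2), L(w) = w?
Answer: 729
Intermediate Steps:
q = 22 (q = -49 + 71 = 22)
y = 2*sqrt(2) (y = sqrt(2 + 6) = sqrt(8) = 2*sqrt(2) ≈ 2.8284)
H(J, Q) = 5
(q + H(y, -5))**2 = (22 + 5)**2 = 27**2 = 729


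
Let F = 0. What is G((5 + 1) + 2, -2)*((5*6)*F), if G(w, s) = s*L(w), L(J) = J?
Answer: 0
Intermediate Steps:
G(w, s) = s*w
G((5 + 1) + 2, -2)*((5*6)*F) = (-2*((5 + 1) + 2))*((5*6)*0) = (-2*(6 + 2))*(30*0) = -2*8*0 = -16*0 = 0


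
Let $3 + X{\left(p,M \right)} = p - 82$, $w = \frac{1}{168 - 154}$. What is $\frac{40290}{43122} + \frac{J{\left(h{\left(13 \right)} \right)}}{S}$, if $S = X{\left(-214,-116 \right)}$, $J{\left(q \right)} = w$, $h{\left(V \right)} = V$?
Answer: $\frac{28101803}{30084782} \approx 0.93409$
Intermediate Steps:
$w = \frac{1}{14} \approx 0.071429$
$X{\left(p,M \right)} = -85 + p$ ($X{\left(p,M \right)} = -3 + \left(p - 82\right) = -3 + \left(-82 + p\right) = -85 + p$)
$J{\left(q \right)} = \frac{1}{14}$
$S = -299$ ($S = -85 - 214 = -299$)
$\frac{40290}{43122} + \frac{J{\left(h{\left(13 \right)} \right)}}{S} = \frac{40290}{43122} + \frac{1}{14 \left(-299\right)} = 40290 \cdot \frac{1}{43122} + \frac{1}{14} \left(- \frac{1}{299}\right) = \frac{6715}{7187} - \frac{1}{4186} = \frac{28101803}{30084782}$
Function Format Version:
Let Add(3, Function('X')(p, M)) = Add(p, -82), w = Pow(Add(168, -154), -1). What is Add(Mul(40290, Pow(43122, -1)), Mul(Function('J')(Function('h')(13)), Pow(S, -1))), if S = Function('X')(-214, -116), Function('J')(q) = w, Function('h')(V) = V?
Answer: Rational(28101803, 30084782) ≈ 0.93409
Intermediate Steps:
w = Rational(1, 14) (w = Pow(14, -1) = Rational(1, 14) ≈ 0.071429)
Function('X')(p, M) = Add(-85, p) (Function('X')(p, M) = Add(-3, Add(p, -82)) = Add(-3, Add(-82, p)) = Add(-85, p))
Function('J')(q) = Rational(1, 14)
S = -299 (S = Add(-85, -214) = -299)
Add(Mul(40290, Pow(43122, -1)), Mul(Function('J')(Function('h')(13)), Pow(S, -1))) = Add(Mul(40290, Pow(43122, -1)), Mul(Rational(1, 14), Pow(-299, -1))) = Add(Mul(40290, Rational(1, 43122)), Mul(Rational(1, 14), Rational(-1, 299))) = Add(Rational(6715, 7187), Rational(-1, 4186)) = Rational(28101803, 30084782)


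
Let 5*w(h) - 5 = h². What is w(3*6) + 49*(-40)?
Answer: -9471/5 ≈ -1894.2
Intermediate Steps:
w(h) = 1 + h²/5
w(3*6) + 49*(-40) = (1 + (3*6)²/5) + 49*(-40) = (1 + (⅕)*18²) - 1960 = (1 + (⅕)*324) - 1960 = (1 + 324/5) - 1960 = 329/5 - 1960 = -9471/5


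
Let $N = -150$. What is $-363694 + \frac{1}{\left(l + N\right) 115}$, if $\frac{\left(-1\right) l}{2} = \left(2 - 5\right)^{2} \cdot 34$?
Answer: $- \frac{31870505221}{87630} \approx -3.6369 \cdot 10^{5}$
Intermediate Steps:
$l = -612$ ($l = - 2 \left(2 - 5\right)^{2} \cdot 34 = - 2 \left(-3\right)^{2} \cdot 34 = - 2 \cdot 9 \cdot 34 = \left(-2\right) 306 = -612$)
$-363694 + \frac{1}{\left(l + N\right) 115} = -363694 + \frac{1}{\left(-612 - 150\right) 115} = -363694 + \frac{1}{\left(-762\right) 115} = -363694 + \frac{1}{-87630} = -363694 - \frac{1}{87630} = - \frac{31870505221}{87630}$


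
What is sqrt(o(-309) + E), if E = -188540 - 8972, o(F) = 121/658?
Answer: 5*I*sqrt(3420620238)/658 ≈ 444.42*I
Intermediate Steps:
o(F) = 121/658 (o(F) = 121*(1/658) = 121/658)
E = -197512
sqrt(o(-309) + E) = sqrt(121/658 - 197512) = sqrt(-129962775/658) = 5*I*sqrt(3420620238)/658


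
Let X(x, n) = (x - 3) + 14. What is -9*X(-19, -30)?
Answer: 72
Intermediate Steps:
X(x, n) = 11 + x (X(x, n) = (-3 + x) + 14 = 11 + x)
-9*X(-19, -30) = -9*(11 - 19) = -9*(-8) = 72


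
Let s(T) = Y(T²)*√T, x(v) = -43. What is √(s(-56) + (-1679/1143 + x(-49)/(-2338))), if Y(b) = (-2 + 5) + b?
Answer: √(-1150989990878 + 4981501625492952*I*√14)/890778 ≈ 108.37 + 108.38*I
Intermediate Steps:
Y(b) = 3 + b
s(T) = √T*(3 + T²) (s(T) = (3 + T²)*√T = √T*(3 + T²))
√(s(-56) + (-1679/1143 + x(-49)/(-2338))) = √(√(-56)*(3 + (-56)²) + (-1679/1143 - 43/(-2338))) = √((2*I*√14)*(3 + 3136) + (-1679*1/1143 - 43*(-1/2338))) = √((2*I*√14)*3139 + (-1679/1143 + 43/2338)) = √(6278*I*√14 - 3876353/2672334) = √(-3876353/2672334 + 6278*I*√14)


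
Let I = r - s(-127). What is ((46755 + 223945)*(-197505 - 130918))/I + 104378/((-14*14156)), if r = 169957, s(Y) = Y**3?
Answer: -440490072730373/10990987364 ≈ -40077.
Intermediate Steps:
I = 2218340 (I = 169957 - 1*(-127)**3 = 169957 - 1*(-2048383) = 169957 + 2048383 = 2218340)
((46755 + 223945)*(-197505 - 130918))/I + 104378/((-14*14156)) = ((46755 + 223945)*(-197505 - 130918))/2218340 + 104378/((-14*14156)) = (270700*(-328423))*(1/2218340) + 104378/(-198184) = -88904106100*1/2218340 + 104378*(-1/198184) = -4445205305/110917 - 52189/99092 = -440490072730373/10990987364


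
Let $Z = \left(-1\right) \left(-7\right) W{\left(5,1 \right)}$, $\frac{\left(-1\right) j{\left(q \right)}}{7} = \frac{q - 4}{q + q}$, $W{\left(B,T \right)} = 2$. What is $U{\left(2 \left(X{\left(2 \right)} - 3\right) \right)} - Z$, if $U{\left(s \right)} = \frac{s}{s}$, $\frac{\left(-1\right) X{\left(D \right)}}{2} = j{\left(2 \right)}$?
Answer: $-13$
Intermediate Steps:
$j{\left(q \right)} = - \frac{7 \left(-4 + q\right)}{2 q}$ ($j{\left(q \right)} = - 7 \frac{q - 4}{q + q} = - 7 \frac{-4 + q}{2 q} = - \frac{7 \left(-4 + q\right)}{2 q}$)
$X{\left(D \right)} = -7$ ($X{\left(D \right)} = - 2 \left(- \frac{7}{2} + \frac{14}{2}\right) = - 2 \left(- \frac{7}{2} + 14 \cdot \frac{1}{2}\right) = - 2 \left(- \frac{7}{2} + 7\right) = \left(-2\right) \frac{7}{2} = -7$)
$Z = 14$ ($Z = \left(-1\right) \left(-7\right) 2 = 7 \cdot 2 = 14$)
$U{\left(s \right)} = 1$
$U{\left(2 \left(X{\left(2 \right)} - 3\right) \right)} - Z = 1 - 14 = -13$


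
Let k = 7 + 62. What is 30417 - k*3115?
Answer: -184518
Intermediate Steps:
k = 69
30417 - k*3115 = 30417 - 69*3115 = 30417 - 1*214935 = 30417 - 214935 = -184518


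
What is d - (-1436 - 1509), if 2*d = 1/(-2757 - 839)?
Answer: 21180439/7192 ≈ 2945.0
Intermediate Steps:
d = -1/7192 (d = 1/(2*(-2757 - 839)) = (½)/(-3596) = (½)*(-1/3596) = -1/7192 ≈ -0.00013904)
d - (-1436 - 1509) = -1/7192 - (-1436 - 1509) = -1/7192 - 1*(-2945) = -1/7192 + 2945 = 21180439/7192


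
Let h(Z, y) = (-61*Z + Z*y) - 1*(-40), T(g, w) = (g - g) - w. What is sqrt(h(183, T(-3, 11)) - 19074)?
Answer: I*sqrt(32210) ≈ 179.47*I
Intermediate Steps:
T(g, w) = -w (T(g, w) = 0 - w = -w)
h(Z, y) = 40 - 61*Z + Z*y (h(Z, y) = (-61*Z + Z*y) + 40 = 40 - 61*Z + Z*y)
sqrt(h(183, T(-3, 11)) - 19074) = sqrt((40 - 61*183 + 183*(-1*11)) - 19074) = sqrt((40 - 11163 + 183*(-11)) - 19074) = sqrt((40 - 11163 - 2013) - 19074) = sqrt(-13136 - 19074) = sqrt(-32210) = I*sqrt(32210)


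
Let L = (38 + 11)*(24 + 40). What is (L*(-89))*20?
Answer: -5582080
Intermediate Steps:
L = 3136 (L = 49*64 = 3136)
(L*(-89))*20 = (3136*(-89))*20 = -279104*20 = -5582080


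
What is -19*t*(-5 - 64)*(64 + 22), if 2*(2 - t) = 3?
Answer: 56373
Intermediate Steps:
t = ½ (t = 2 - ½*3 = 2 - 3/2 = ½ ≈ 0.50000)
-19*t*(-5 - 64)*(64 + 22) = -19*(-5 - 64)*(64 + 22)/2 = -19*(-69*86)/2 = -19*(-5934)/2 = -19*(-2967) = 56373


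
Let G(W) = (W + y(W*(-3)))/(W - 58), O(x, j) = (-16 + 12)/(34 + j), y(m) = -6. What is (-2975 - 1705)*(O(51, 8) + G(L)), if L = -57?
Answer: -341016/161 ≈ -2118.1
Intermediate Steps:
O(x, j) = -4/(34 + j)
G(W) = (-6 + W)/(-58 + W) (G(W) = (W - 6)/(W - 58) = (-6 + W)/(-58 + W))
(-2975 - 1705)*(O(51, 8) + G(L)) = (-2975 - 1705)*(-4/(34 + 8) + (-6 - 57)/(-58 - 57)) = -4680*(-4/42 - 63/(-115)) = -4680*(-4*1/42 - 1/115*(-63)) = -4680*(-2/21 + 63/115) = -4680*1093/2415 = -341016/161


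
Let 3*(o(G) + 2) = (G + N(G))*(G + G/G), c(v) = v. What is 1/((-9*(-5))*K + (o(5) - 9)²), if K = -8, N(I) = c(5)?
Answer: -1/279 ≈ -0.0035842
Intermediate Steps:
N(I) = 5
o(G) = -2 + (1 + G)*(5 + G)/3 (o(G) = -2 + ((G + 5)*(G + G/G))/3 = -2 + ((5 + G)*(G + 1))/3 = -2 + ((5 + G)*(1 + G))/3 = -2 + ((1 + G)*(5 + G))/3 = -2 + (1 + G)*(5 + G)/3)
1/((-9*(-5))*K + (o(5) - 9)²) = 1/(-9*(-5)*(-8) + ((-⅓ + 2*5 + (⅓)*5²) - 9)²) = 1/(45*(-8) + ((-⅓ + 10 + (⅓)*25) - 9)²) = 1/(-360 + ((-⅓ + 10 + 25/3) - 9)²) = 1/(-360 + (18 - 9)²) = 1/(-360 + 9²) = 1/(-360 + 81) = 1/(-279) = -1/279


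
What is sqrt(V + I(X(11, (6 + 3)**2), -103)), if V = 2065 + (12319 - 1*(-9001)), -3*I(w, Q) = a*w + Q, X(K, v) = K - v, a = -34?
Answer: 3*sqrt(2514) ≈ 150.42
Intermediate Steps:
I(w, Q) = -Q/3 + 34*w/3 (I(w, Q) = -(-34*w + Q)/3 = -(Q - 34*w)/3 = -Q/3 + 34*w/3)
V = 23385 (V = 2065 + (12319 + 9001) = 2065 + 21320 = 23385)
sqrt(V + I(X(11, (6 + 3)**2), -103)) = sqrt(23385 + (-1/3*(-103) + 34*(11 - (6 + 3)**2)/3)) = sqrt(23385 + (103/3 + 34*(11 - 1*9**2)/3)) = sqrt(23385 + (103/3 + 34*(11 - 1*81)/3)) = sqrt(23385 + (103/3 + 34*(11 - 81)/3)) = sqrt(23385 + (103/3 + (34/3)*(-70))) = sqrt(23385 + (103/3 - 2380/3)) = sqrt(23385 - 759) = sqrt(22626) = 3*sqrt(2514)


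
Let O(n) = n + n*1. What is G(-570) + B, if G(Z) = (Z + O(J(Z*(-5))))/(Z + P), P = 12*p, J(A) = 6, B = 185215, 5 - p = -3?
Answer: 14632078/79 ≈ 1.8522e+5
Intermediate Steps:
p = 8 (p = 5 - 1*(-3) = 5 + 3 = 8)
O(n) = 2*n (O(n) = n + n = 2*n)
P = 96 (P = 12*8 = 96)
G(Z) = (12 + Z)/(96 + Z) (G(Z) = (Z + 2*6)/(Z + 96) = (Z + 12)/(96 + Z) = (12 + Z)/(96 + Z))
G(-570) + B = (12 - 570)/(96 - 570) + 185215 = -558/(-474) + 185215 = -1/474*(-558) + 185215 = 93/79 + 185215 = 14632078/79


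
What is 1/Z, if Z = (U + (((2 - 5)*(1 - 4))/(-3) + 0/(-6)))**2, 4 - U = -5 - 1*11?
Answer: 1/289 ≈ 0.0034602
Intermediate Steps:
U = 20 (U = 4 - (-5 - 1*11) = 4 - (-5 - 11) = 4 - 1*(-16) = 4 + 16 = 20)
Z = 289 (Z = (20 + (((2 - 5)*(1 - 4))/(-3) + 0/(-6)))**2 = (20 + (-3*(-3)*(-1/3) + 0*(-1/6)))**2 = (20 + (9*(-1/3) + 0))**2 = (20 + (-3 + 0))**2 = (20 - 3)**2 = 17**2 = 289)
1/Z = 1/289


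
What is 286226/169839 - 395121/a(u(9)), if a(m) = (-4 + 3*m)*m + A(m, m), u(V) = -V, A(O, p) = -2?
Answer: -67027670917/47045403 ≈ -1424.7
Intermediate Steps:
a(m) = -2 + m*(-4 + 3*m) (a(m) = (-4 + 3*m)*m - 2 = m*(-4 + 3*m) - 2 = -2 + m*(-4 + 3*m))
286226/169839 - 395121/a(u(9)) = 286226/169839 - 395121/(-2 - (-4)*9 + 3*(-1*9)²) = 286226*(1/169839) - 395121/(-2 - 4*(-9) + 3*(-9)²) = 286226/169839 - 395121/(-2 + 36 + 3*81) = 286226/169839 - 395121/(-2 + 36 + 243) = 286226/169839 - 395121/277 = -67027670917/47045403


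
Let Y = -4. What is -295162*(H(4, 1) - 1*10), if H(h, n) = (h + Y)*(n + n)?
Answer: 2951620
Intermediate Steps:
H(h, n) = 2*n*(-4 + h) (H(h, n) = (h - 4)*(n + n) = (-4 + h)*(2*n) = 2*n*(-4 + h))
-295162*(H(4, 1) - 1*10) = -295162*(2*1*(-4 + 4) - 1*10) = -295162*(2*1*0 - 10) = -295162*(0 - 10) = -295162*(-10) = 2951620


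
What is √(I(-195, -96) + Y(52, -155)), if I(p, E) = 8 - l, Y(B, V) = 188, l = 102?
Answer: √94 ≈ 9.6954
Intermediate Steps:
I(p, E) = -94 (I(p, E) = 8 - 1*102 = 8 - 102 = -94)
√(I(-195, -96) + Y(52, -155)) = √(-94 + 188) = √94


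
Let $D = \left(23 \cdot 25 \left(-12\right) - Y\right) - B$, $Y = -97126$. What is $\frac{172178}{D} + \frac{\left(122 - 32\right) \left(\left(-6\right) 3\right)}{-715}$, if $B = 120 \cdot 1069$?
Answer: $- \frac{6145979}{2720861} \approx -2.2588$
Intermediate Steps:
$B = 128280$
$D = -38054$ ($D = \left(23 \cdot 25 \left(-12\right) - -97126\right) - 128280 = \left(575 \left(-12\right) + 97126\right) - 128280 = \left(-6900 + 97126\right) - 128280 = 90226 - 128280 = -38054$)
$\frac{172178}{D} + \frac{\left(122 - 32\right) \left(\left(-6\right) 3\right)}{-715} = \frac{172178}{-38054} + \frac{\left(122 - 32\right) \left(\left(-6\right) 3\right)}{-715} = 172178 \left(- \frac{1}{38054}\right) + 90 \left(-18\right) \left(- \frac{1}{715}\right) = - \frac{86089}{19027} - - \frac{324}{143} = - \frac{86089}{19027} + \frac{324}{143} = - \frac{6145979}{2720861}$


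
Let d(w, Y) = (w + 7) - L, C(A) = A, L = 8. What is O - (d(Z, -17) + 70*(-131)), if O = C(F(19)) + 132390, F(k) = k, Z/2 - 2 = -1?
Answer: 141578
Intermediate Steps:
Z = 2 (Z = 4 + 2*(-1) = 4 - 2 = 2)
O = 132409 (O = 19 + 132390 = 132409)
d(w, Y) = -1 + w (d(w, Y) = (w + 7) - 1*8 = (7 + w) - 8 = -1 + w)
O - (d(Z, -17) + 70*(-131)) = 132409 - ((-1 + 2) + 70*(-131)) = 132409 - (1 - 9170) = 132409 - 1*(-9169) = 132409 + 9169 = 141578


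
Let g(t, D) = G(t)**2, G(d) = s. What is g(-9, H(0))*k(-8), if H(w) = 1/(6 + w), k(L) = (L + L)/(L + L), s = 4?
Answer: 16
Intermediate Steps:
k(L) = 1 (k(L) = (2*L)/((2*L)) = (2*L)*(1/(2*L)) = 1)
G(d) = 4
g(t, D) = 16 (g(t, D) = 4**2 = 16)
g(-9, H(0))*k(-8) = 16*1 = 16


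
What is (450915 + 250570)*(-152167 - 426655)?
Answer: -406034950670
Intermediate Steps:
(450915 + 250570)*(-152167 - 426655) = 701485*(-578822) = -406034950670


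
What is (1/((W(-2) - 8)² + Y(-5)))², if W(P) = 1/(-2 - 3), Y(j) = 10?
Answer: 625/3728761 ≈ 0.00016762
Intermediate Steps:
W(P) = -⅕ (W(P) = 1/(-5) = -⅕)
(1/((W(-2) - 8)² + Y(-5)))² = (1/((-⅕ - 8)² + 10))² = (1/((-41/5)² + 10))² = (1/(1681/25 + 10))² = (1/(1931/25))² = (25/1931)² = 625/3728761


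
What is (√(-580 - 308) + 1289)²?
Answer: 1660633 + 5156*I*√222 ≈ 1.6606e+6 + 76823.0*I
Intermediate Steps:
(√(-580 - 308) + 1289)² = (√(-888) + 1289)² = (2*I*√222 + 1289)² = (1289 + 2*I*√222)²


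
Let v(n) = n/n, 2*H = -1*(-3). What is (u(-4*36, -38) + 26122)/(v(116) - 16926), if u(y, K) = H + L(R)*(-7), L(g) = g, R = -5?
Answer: -52317/33850 ≈ -1.5456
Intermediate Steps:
H = 3/2 (H = (-1*(-3))/2 = (½)*3 = 3/2 ≈ 1.5000)
v(n) = 1
u(y, K) = 73/2 (u(y, K) = 3/2 - 5*(-7) = 3/2 + 35 = 73/2)
(u(-4*36, -38) + 26122)/(v(116) - 16926) = (73/2 + 26122)/(1 - 16926) = (52317/2)/(-16925) = (52317/2)*(-1/16925) = -52317/33850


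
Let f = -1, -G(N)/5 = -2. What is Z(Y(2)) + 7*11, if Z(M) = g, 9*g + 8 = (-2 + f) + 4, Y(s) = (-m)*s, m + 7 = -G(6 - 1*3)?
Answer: 686/9 ≈ 76.222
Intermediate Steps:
G(N) = 10 (G(N) = -5*(-2) = 10)
m = -17 (m = -7 - 1*10 = -7 - 10 = -17)
Y(s) = 17*s (Y(s) = (-1*(-17))*s = 17*s)
g = -7/9 (g = -8/9 + ((-2 - 1) + 4)/9 = -8/9 + (-3 + 4)/9 = -8/9 + (⅑)*1 = -8/9 + ⅑ = -7/9 ≈ -0.77778)
Z(M) = -7/9
Z(Y(2)) + 7*11 = -7/9 + 7*11 = -7/9 + 77 = 686/9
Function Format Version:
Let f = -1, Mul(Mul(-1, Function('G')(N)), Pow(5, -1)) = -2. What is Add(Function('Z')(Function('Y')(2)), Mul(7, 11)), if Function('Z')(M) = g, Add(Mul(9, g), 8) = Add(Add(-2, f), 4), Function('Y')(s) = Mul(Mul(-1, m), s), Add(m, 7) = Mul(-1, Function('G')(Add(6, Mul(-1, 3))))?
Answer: Rational(686, 9) ≈ 76.222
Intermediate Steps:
Function('G')(N) = 10 (Function('G')(N) = Mul(-5, -2) = 10)
m = -17 (m = Add(-7, Mul(-1, 10)) = Add(-7, -10) = -17)
Function('Y')(s) = Mul(17, s) (Function('Y')(s) = Mul(Mul(-1, -17), s) = Mul(17, s))
g = Rational(-7, 9) (g = Add(Rational(-8, 9), Mul(Rational(1, 9), Add(Add(-2, -1), 4))) = Add(Rational(-8, 9), Mul(Rational(1, 9), Add(-3, 4))) = Add(Rational(-8, 9), Mul(Rational(1, 9), 1)) = Add(Rational(-8, 9), Rational(1, 9)) = Rational(-7, 9) ≈ -0.77778)
Function('Z')(M) = Rational(-7, 9)
Add(Function('Z')(Function('Y')(2)), Mul(7, 11)) = Add(Rational(-7, 9), Mul(7, 11)) = Add(Rational(-7, 9), 77) = Rational(686, 9)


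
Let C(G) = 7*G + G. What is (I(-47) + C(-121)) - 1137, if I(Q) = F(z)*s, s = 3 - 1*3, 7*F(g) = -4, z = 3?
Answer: -2105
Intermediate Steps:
F(g) = -4/7 (F(g) = (⅐)*(-4) = -4/7)
s = 0 (s = 3 - 3 = 0)
I(Q) = 0 (I(Q) = -4/7*0 = 0)
C(G) = 8*G
(I(-47) + C(-121)) - 1137 = (0 + 8*(-121)) - 1137 = (0 - 968) - 1137 = -968 - 1137 = -2105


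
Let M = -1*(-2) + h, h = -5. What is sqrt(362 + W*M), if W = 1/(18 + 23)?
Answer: sqrt(608399)/41 ≈ 19.024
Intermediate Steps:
W = 1/41 ≈ 0.024390
M = -3 (M = -1*(-2) - 5 = 2 - 5 = -3)
sqrt(362 + W*M) = sqrt(362 + (1/41)*(-3)) = sqrt(362 - 3/41) = sqrt(14839/41) = sqrt(608399)/41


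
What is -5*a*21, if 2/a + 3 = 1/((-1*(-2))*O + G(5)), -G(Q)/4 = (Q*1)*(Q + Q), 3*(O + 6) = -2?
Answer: 44800/641 ≈ 69.891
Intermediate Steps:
O = -20/3 (O = -6 + (1/3)*(-2) = -6 - 2/3 = -20/3 ≈ -6.6667)
G(Q) = -8*Q**2 (G(Q) = -4*Q*1*(Q + Q) = -4*Q*2*Q = -8*Q**2)
a = -1280/1923 (a = 2/(-3 + 1/(-1*(-2)*(-20/3) - 8*5**2)) = 2/(-3 + 1/(2*(-20/3) - 8*25)) = 2/(-3 + 1/(-40/3 - 200)) = 2/(-3 + 1/(-640/3)) = 2/(-3 - 3/640) = 2/(-1923/640) = 2*(-640/1923) = -1280/1923 ≈ -0.66563)
-5*a*21 = -5*(-1280/1923)*21 = (6400/1923)*21 = 44800/641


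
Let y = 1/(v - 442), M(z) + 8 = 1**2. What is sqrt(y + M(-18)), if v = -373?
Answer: 3*I*sqrt(516710)/815 ≈ 2.646*I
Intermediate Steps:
M(z) = -7 (M(z) = -8 + 1**2 = -8 + 1 = -7)
y = -1/815 (y = 1/(-373 - 442) = 1/(-815) = -1/815 ≈ -0.0012270)
sqrt(y + M(-18)) = sqrt(-1/815 - 7) = sqrt(-5706/815) = 3*I*sqrt(516710)/815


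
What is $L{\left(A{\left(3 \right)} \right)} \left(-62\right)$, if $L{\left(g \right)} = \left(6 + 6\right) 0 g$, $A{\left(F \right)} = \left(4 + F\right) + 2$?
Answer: $0$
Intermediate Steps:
$A{\left(F \right)} = 6 + F$
$L{\left(g \right)} = 0$ ($L{\left(g \right)} = 12 \cdot 0 g = 0 g = 0$)
$L{\left(A{\left(3 \right)} \right)} \left(-62\right) = 0 \left(-62\right) = 0$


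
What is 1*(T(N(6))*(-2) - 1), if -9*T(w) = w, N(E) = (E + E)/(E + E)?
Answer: -7/9 ≈ -0.77778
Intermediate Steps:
N(E) = 1 (N(E) = (2*E)/((2*E)) = (2*E)*(1/(2*E)) = 1)
T(w) = -w/9
1*(T(N(6))*(-2) - 1) = 1*(-1/9*1*(-2) - 1) = 1*(-1/9*(-2) - 1) = 1*(2/9 - 1) = 1*(-7/9) = -7/9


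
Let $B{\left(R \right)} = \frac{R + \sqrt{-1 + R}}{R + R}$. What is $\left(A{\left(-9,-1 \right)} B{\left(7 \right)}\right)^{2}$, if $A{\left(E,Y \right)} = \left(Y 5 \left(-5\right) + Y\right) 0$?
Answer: $0$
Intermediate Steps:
$A{\left(E,Y \right)} = 0$ ($A{\left(E,Y \right)} = \left(5 Y \left(-5\right) + Y\right) 0 = \left(- 25 Y + Y\right) 0 = - 24 Y 0 = 0$)
$B{\left(R \right)} = \frac{R + \sqrt{-1 + R}}{2 R}$
$\left(A{\left(-9,-1 \right)} B{\left(7 \right)}\right)^{2} = \left(0 \frac{7 + \sqrt{-1 + 7}}{2 \cdot 7}\right)^{2} = \left(0 \cdot \frac{1}{2} \cdot \frac{1}{7} \left(7 + \sqrt{6}\right)\right)^{2} = \left(0 \left(\frac{1}{2} + \frac{\sqrt{6}}{14}\right)\right)^{2} = 0^{2} = 0$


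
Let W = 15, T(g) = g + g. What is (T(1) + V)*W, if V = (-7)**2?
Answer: 765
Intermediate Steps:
T(g) = 2*g
V = 49
(T(1) + V)*W = (2*1 + 49)*15 = (2 + 49)*15 = 51*15 = 765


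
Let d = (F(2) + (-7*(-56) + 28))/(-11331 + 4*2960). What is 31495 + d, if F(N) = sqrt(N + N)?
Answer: 16031377/509 ≈ 31496.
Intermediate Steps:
F(N) = sqrt(2)*sqrt(N) (F(N) = sqrt(2*N) = sqrt(2)*sqrt(N))
d = 422/509 (d = (sqrt(2)*sqrt(2) + (-7*(-56) + 28))/(-11331 + 4*2960) = (2 + (392 + 28))/(-11331 + 11840) = (2 + 420)/509 = 422*(1/509) = 422/509 ≈ 0.82908)
31495 + d = 31495 + 422/509 = 16031377/509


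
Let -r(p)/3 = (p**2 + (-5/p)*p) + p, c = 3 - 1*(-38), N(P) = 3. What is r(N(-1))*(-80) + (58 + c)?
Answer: 1779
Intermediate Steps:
c = 41 (c = 3 + 38 = 41)
r(p) = 15 - 3*p - 3*p**2 (r(p) = -3*((p**2 + (-5/p)*p) + p) = -3*((p**2 - 5) + p) = -3*((-5 + p**2) + p) = -3*(-5 + p + p**2) = 15 - 3*p - 3*p**2)
r(N(-1))*(-80) + (58 + c) = (15 - 3*3 - 3*3**2)*(-80) + (58 + 41) = (15 - 9 - 3*9)*(-80) + 99 = (15 - 9 - 27)*(-80) + 99 = -21*(-80) + 99 = 1680 + 99 = 1779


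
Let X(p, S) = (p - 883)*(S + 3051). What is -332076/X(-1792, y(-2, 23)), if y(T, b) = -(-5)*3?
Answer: 55346/1366925 ≈ 0.040489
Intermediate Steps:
y(T, b) = 15 (y(T, b) = -5*(-3) = 15)
X(p, S) = (-883 + p)*(3051 + S)
-332076/X(-1792, y(-2, 23)) = -332076/(-2694033 - 883*15 + 3051*(-1792) + 15*(-1792)) = -332076/(-2694033 - 13245 - 5467392 - 26880) = -332076/(-8201550) = -332076*(-1/8201550) = 55346/1366925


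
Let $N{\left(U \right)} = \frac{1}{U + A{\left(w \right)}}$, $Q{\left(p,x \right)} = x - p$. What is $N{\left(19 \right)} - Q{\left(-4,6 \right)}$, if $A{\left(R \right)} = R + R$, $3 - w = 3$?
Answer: $- \frac{189}{19} \approx -9.9474$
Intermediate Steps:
$w = 0$ ($w = 3 - 3 = 0$)
$A{\left(R \right)} = 2 R$
$N{\left(U \right)} = \frac{1}{U}$ ($N{\left(U \right)} = \frac{1}{U + 2 \cdot 0} = \frac{1}{U + 0} = \frac{1}{U}$)
$N{\left(19 \right)} - Q{\left(-4,6 \right)} = \frac{1}{19} - \left(6 - -4\right) = \frac{1}{19} - \left(6 + 4\right) = \frac{1}{19} - 10 = - \frac{189}{19}$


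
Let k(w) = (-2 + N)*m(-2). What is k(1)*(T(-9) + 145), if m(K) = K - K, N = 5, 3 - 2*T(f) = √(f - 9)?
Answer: 0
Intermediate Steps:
T(f) = 3/2 - √(-9 + f)/2 (T(f) = 3/2 - √(f - 9)/2 = 3/2 - √(-9 + f)/2)
m(K) = 0
k(w) = 0 (k(w) = (-2 + 5)*0 = 3*0 = 0)
k(1)*(T(-9) + 145) = 0*((3/2 - √(-9 - 9)/2) + 145) = 0*((3/2 - 3*I*√2/2) + 145) = 0*(293/2 - 3*I*√2/2) = 0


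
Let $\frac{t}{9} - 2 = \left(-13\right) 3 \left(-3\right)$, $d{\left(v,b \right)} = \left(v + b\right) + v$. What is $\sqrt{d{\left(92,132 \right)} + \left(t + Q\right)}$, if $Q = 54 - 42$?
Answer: $\sqrt{1399} \approx 37.403$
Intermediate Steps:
$Q = 12$ ($Q = 54 - 42 = 12$)
$d{\left(v,b \right)} = b + 2 v$ ($d{\left(v,b \right)} = \left(b + v\right) + v = b + 2 v$)
$t = 1071$ ($t = 18 + 9 \left(-13\right) 3 \left(-3\right) = 18 + 9 \left(\left(-39\right) \left(-3\right)\right) = 18 + 9 \cdot 117 = 18 + 1053 = 1071$)
$\sqrt{d{\left(92,132 \right)} + \left(t + Q\right)} = \sqrt{\left(132 + 2 \cdot 92\right) + \left(1071 + 12\right)} = \sqrt{\left(132 + 184\right) + 1083} = \sqrt{316 + 1083} = \sqrt{1399}$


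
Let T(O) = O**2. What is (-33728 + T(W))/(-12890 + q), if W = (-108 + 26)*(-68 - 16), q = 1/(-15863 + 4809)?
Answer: -524079160064/142486061 ≈ -3678.1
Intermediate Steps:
q = -1/11054 (q = 1/(-11054) = -1/11054 ≈ -9.0465e-5)
W = 6888 (W = -82*(-84) = 6888)
(-33728 + T(W))/(-12890 + q) = (-33728 + 6888**2)/(-12890 - 1/11054) = (-33728 + 47444544)/(-142486061/11054) = 47410816*(-11054/142486061) = -524079160064/142486061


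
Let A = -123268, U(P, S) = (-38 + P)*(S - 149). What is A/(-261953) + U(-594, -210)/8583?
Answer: 60492001508/2248342599 ≈ 26.905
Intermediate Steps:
U(P, S) = (-149 + S)*(-38 + P) (U(P, S) = (-38 + P)*(-149 + S) = (-149 + S)*(-38 + P))
A/(-261953) + U(-594, -210)/8583 = -123268/(-261953) + (5662 - 149*(-594) - 38*(-210) - 594*(-210))/8583 = -123268*(-1/261953) + (5662 + 88506 + 7980 + 124740)*(1/8583) = 123268/261953 + 226888*(1/8583) = 123268/261953 + 226888/8583 = 60492001508/2248342599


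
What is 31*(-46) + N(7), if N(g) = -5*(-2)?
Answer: -1416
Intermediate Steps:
N(g) = 10
31*(-46) + N(7) = 31*(-46) + 10 = -1426 + 10 = -1416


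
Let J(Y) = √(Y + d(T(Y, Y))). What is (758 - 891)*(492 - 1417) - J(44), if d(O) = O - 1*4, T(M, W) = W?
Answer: 123025 - 2*√21 ≈ 1.2302e+5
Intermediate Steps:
d(O) = -4 + O (d(O) = O - 4 = -4 + O)
J(Y) = √(-4 + 2*Y) (J(Y) = √(Y + (-4 + Y)) = √(-4 + 2*Y))
(758 - 891)*(492 - 1417) - J(44) = (758 - 891)*(492 - 1417) - √(-4 + 2*44) = -133*(-925) - √(-4 + 88) = 123025 - √84 = 123025 - 2*√21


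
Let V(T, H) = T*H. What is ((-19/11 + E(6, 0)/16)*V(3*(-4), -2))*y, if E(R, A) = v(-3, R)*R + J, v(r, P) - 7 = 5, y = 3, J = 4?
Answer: 2394/11 ≈ 217.64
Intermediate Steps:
v(r, P) = 12 (v(r, P) = 7 + 5 = 12)
E(R, A) = 4 + 12*R (E(R, A) = 12*R + 4 = 4 + 12*R)
V(T, H) = H*T
((-19/11 + E(6, 0)/16)*V(3*(-4), -2))*y = ((-19/11 + (4 + 12*6)/16)*(-6*(-4)))*3 = ((-19*1/11 + (4 + 72)*(1/16))*(-2*(-12)))*3 = ((-19/11 + 76*(1/16))*24)*3 = ((-19/11 + 19/4)*24)*3 = ((133/44)*24)*3 = (798/11)*3 = 2394/11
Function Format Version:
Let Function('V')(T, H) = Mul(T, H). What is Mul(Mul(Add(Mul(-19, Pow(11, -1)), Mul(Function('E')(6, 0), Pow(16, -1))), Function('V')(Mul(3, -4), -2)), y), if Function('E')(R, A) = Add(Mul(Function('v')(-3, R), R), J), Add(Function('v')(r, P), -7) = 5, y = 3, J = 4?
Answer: Rational(2394, 11) ≈ 217.64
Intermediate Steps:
Function('v')(r, P) = 12 (Function('v')(r, P) = Add(7, 5) = 12)
Function('E')(R, A) = Add(4, Mul(12, R)) (Function('E')(R, A) = Add(Mul(12, R), 4) = Add(4, Mul(12, R)))
Function('V')(T, H) = Mul(H, T)
Mul(Mul(Add(Mul(-19, Pow(11, -1)), Mul(Function('E')(6, 0), Pow(16, -1))), Function('V')(Mul(3, -4), -2)), y) = Mul(Mul(Add(Mul(-19, Pow(11, -1)), Mul(Add(4, Mul(12, 6)), Pow(16, -1))), Mul(-2, Mul(3, -4))), 3) = Mul(Mul(Add(Mul(-19, Rational(1, 11)), Mul(Add(4, 72), Rational(1, 16))), Mul(-2, -12)), 3) = Mul(Mul(Add(Rational(-19, 11), Mul(76, Rational(1, 16))), 24), 3) = Mul(Mul(Add(Rational(-19, 11), Rational(19, 4)), 24), 3) = Mul(Mul(Rational(133, 44), 24), 3) = Mul(Rational(798, 11), 3) = Rational(2394, 11)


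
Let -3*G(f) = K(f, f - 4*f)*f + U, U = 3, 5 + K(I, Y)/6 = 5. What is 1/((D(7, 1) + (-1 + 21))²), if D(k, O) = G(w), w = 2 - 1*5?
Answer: 1/361 ≈ 0.0027701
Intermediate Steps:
K(I, Y) = 0 (K(I, Y) = -30 + 6*5 = -30 + 30 = 0)
w = -3 (w = 2 - 5 = -3)
G(f) = -1 (G(f) = -(0*f + 3)/3 = -(0 + 3)/3 = -⅓*3 = -1)
D(k, O) = -1
1/((D(7, 1) + (-1 + 21))²) = 1/((-1 + (-1 + 21))²) = 1/((-1 + 20)²) = 1/(19²) = 1/361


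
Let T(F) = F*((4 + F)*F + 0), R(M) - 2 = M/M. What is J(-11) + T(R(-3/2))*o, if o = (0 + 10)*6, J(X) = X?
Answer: 3769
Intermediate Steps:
R(M) = 3 (R(M) = 2 + M/M = 2 + 1 = 3)
T(F) = F**2*(4 + F) (T(F) = F*(F*(4 + F) + 0) = F*(F*(4 + F)) = F**2*(4 + F))
o = 60 (o = 10*6 = 60)
J(-11) + T(R(-3/2))*o = -11 + (3**2*(4 + 3))*60 = -11 + (9*7)*60 = -11 + 63*60 = -11 + 3780 = 3769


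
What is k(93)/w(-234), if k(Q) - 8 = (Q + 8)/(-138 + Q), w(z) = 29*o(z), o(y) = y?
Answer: -259/305370 ≈ -0.00084815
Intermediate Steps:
w(z) = 29*z
k(Q) = 8 + (8 + Q)/(-138 + Q) (k(Q) = 8 + (Q + 8)/(-138 + Q) = 8 + (8 + Q)/(-138 + Q))
k(93)/w(-234) = ((-1096 + 9*93)/(-138 + 93))/((29*(-234))) = ((-1096 + 837)/(-45))/(-6786) = -1/45*(-259)*(-1/6786) = (259/45)*(-1/6786) = -259/305370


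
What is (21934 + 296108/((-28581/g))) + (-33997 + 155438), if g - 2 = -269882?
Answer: 28003809305/9527 ≈ 2.9394e+6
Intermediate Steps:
g = -269880 (g = 2 - 269882 = -269880)
(21934 + 296108/((-28581/g))) + (-33997 + 155438) = (21934 + 296108/((-28581/(-269880)))) + (-33997 + 155438) = (21934 + 296108/((-28581*(-1/269880)))) + 121441 = (21934 + 296108/(9527/89960)) + 121441 = (21934 + 296108*(89960/9527)) + 121441 = (21934 + 26637875680/9527) + 121441 = 26846840898/9527 + 121441 = 28003809305/9527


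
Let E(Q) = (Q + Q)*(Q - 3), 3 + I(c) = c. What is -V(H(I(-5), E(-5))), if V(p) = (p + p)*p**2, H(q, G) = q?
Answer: 1024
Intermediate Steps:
I(c) = -3 + c
E(Q) = 2*Q*(-3 + Q) (E(Q) = (2*Q)*(-3 + Q) = 2*Q*(-3 + Q))
V(p) = 2*p**3 (V(p) = (2*p)*p**2 = 2*p**3)
-V(H(I(-5), E(-5))) = -2*(-3 - 5)**3 = -2*(-8)**3 = -2*(-512) = -1*(-1024) = 1024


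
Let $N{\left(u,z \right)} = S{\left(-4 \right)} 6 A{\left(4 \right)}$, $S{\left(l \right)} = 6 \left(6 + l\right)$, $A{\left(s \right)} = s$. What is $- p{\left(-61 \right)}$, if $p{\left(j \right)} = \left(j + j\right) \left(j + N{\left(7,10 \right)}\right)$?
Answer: $27694$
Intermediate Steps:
$S{\left(l \right)} = 36 + 6 l$
$N{\left(u,z \right)} = 288$ ($N{\left(u,z \right)} = \left(36 + 6 \left(-4\right)\right) 6 \cdot 4 = \left(36 - 24\right) 6 \cdot 4 = 12 \cdot 6 \cdot 4 = 72 \cdot 4 = 288$)
$p{\left(j \right)} = 2 j \left(288 + j\right)$ ($p{\left(j \right)} = \left(j + j\right) \left(j + 288\right) = 2 j \left(288 + j\right)$)
$- p{\left(-61 \right)} = - 2 \left(-61\right) \left(288 - 61\right) = - 2 \left(-61\right) 227 = \left(-1\right) \left(-27694\right) = 27694$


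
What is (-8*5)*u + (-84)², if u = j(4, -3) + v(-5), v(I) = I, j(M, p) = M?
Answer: 7096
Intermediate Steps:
u = -1 (u = 4 - 5 = -1)
(-8*5)*u + (-84)² = -8*5*(-1) + (-84)² = -40*(-1) + 7056 = 40 + 7056 = 7096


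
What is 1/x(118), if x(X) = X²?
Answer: 1/13924 ≈ 7.1818e-5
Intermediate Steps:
1/x(118) = 1/(118²) = 1/13924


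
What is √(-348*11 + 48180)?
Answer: 24*√77 ≈ 210.60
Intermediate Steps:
√(-348*11 + 48180) = √(-3828 + 48180) = √44352 = 24*√77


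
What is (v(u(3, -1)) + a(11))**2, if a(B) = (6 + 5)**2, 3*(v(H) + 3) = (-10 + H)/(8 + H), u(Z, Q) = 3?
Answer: 15108769/1089 ≈ 13874.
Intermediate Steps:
v(H) = -3 + (-10 + H)/(3*(8 + H)) (v(H) = -3 + ((-10 + H)/(8 + H))/3 = -3 + (-10 + H)/(3*(8 + H)))
a(B) = 121 (a(B) = 11**2 = 121)
(v(u(3, -1)) + a(11))**2 = (2*(-41 - 4*3)/(3*(8 + 3)) + 121)**2 = ((2/3)*(-41 - 12)/11 + 121)**2 = ((2/3)*(1/11)*(-53) + 121)**2 = (-106/33 + 121)**2 = (3887/33)**2 = 15108769/1089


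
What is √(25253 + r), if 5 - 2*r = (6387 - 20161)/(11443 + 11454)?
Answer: √52963698272954/45794 ≈ 158.92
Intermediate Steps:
r = 128259/45794 (r = 5/2 - (6387 - 20161)/(2*(11443 + 11454)) = 5/2 - (-6887)/22897 = 5/2 - ½*(-13774/22897) = 5/2 + 6887/22897 = 128259/45794 ≈ 2.8008)
√(25253 + r) = √(25253 + 128259/45794) = √(1156564141/45794) = √52963698272954/45794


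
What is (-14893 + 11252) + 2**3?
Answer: -3633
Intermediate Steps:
(-14893 + 11252) + 2**3 = -3641 + 8 = -3633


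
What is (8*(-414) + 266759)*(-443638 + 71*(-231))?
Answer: -121195894433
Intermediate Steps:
(8*(-414) + 266759)*(-443638 + 71*(-231)) = (-3312 + 266759)*(-443638 - 16401) = 263447*(-460039) = -121195894433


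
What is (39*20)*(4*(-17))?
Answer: -53040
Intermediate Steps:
(39*20)*(4*(-17)) = 780*(-68) = -53040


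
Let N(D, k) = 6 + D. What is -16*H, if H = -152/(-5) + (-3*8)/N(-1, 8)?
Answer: -2048/5 ≈ -409.60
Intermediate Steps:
H = 128/5 (H = -152/(-5) + (-3*8)/(6 - 1) = -152*(-1/5) - 24/5 = 152/5 - 24*1/5 = 152/5 - 24/5 = 128/5 ≈ 25.600)
-16*H = -16*128/5 = -2048/5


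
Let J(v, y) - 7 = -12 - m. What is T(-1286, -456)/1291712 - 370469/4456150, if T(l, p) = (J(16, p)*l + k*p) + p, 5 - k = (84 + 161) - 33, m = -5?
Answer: -1873323329/179876950900 ≈ -0.010414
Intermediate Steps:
k = -207 (k = 5 - ((84 + 161) - 33) = 5 - (245 - 33) = 5 - 1*212 = 5 - 212 = -207)
J(v, y) = 0 (J(v, y) = 7 + (-12 - 1*(-5)) = 7 + (-12 + 5) = 7 - 7 = 0)
T(l, p) = -206*p (T(l, p) = (0*l - 207*p) + p = (0 - 207*p) + p = -207*p + p = -206*p)
T(-1286, -456)/1291712 - 370469/4456150 = -206*(-456)/1291712 - 370469/4456150 = 93936*(1/1291712) - 370469*1/4456150 = 5871/80732 - 370469/4456150 = -1873323329/179876950900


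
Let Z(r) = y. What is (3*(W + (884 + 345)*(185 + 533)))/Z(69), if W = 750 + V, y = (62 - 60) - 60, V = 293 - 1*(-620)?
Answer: -2652255/58 ≈ -45729.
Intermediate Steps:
V = 913 (V = 293 + 620 = 913)
y = -58 (y = 2 - 60 = -58)
Z(r) = -58
W = 1663 (W = 750 + 913 = 1663)
(3*(W + (884 + 345)*(185 + 533)))/Z(69) = (3*(1663 + (884 + 345)*(185 + 533)))/(-58) = (3*(1663 + 1229*718))*(-1/58) = (3*(1663 + 882422))*(-1/58) = (3*884085)*(-1/58) = 2652255*(-1/58) = -2652255/58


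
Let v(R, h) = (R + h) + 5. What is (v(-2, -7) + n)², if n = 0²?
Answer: 16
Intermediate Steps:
n = 0
v(R, h) = 5 + R + h
(v(-2, -7) + n)² = ((5 - 2 - 7) + 0)² = (-4 + 0)² = (-4)² = 16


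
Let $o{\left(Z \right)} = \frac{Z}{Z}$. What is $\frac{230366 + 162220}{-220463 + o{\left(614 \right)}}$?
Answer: $- \frac{196293}{110231} \approx -1.7807$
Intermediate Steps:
$o{\left(Z \right)} = 1$
$\frac{230366 + 162220}{-220463 + o{\left(614 \right)}} = \frac{230366 + 162220}{-220463 + 1} = \frac{392586}{-220462} = 392586 \left(- \frac{1}{220462}\right) = - \frac{196293}{110231}$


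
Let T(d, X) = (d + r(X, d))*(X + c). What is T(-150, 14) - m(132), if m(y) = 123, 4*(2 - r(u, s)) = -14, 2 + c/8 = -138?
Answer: 159694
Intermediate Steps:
c = -1120 (c = -16 + 8*(-138) = -16 - 1104 = -1120)
r(u, s) = 11/2 (r(u, s) = 2 - ¼*(-14) = 2 + 7/2 = 11/2)
T(d, X) = (-1120 + X)*(11/2 + d) (T(d, X) = (d + 11/2)*(X - 1120) = (11/2 + d)*(-1120 + X) = (-1120 + X)*(11/2 + d))
T(-150, 14) - m(132) = (-6160 - 1120*(-150) + (11/2)*14 + 14*(-150)) - 1*123 = (-6160 + 168000 + 77 - 2100) - 123 = 159817 - 123 = 159694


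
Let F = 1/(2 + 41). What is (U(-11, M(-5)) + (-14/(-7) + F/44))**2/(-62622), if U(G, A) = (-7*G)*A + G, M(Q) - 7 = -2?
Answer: -56231111161/24907302112 ≈ -2.2576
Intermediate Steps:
F = 1/43 ≈ 0.023256
M(Q) = 5 (M(Q) = 7 - 2 = 5)
U(G, A) = G - 7*A*G (U(G, A) = -7*A*G + G = G - 7*A*G)
(U(-11, M(-5)) + (-14/(-7) + F/44))**2/(-62622) = (-11*(1 - 7*5) + (-14/(-7) + (1/43)/44))**2/(-62622) = (-11*(1 - 35) + (-14*(-1/7) + (1/43)*(1/44)))**2*(-1/62622) = (-11*(-34) + (2 + 1/1892))**2*(-1/62622) = (374 + 3785/1892)**2*(-1/62622) = (711393/1892)**2*(-1/62622) = (506080000449/3579664)*(-1/62622) = -56231111161/24907302112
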